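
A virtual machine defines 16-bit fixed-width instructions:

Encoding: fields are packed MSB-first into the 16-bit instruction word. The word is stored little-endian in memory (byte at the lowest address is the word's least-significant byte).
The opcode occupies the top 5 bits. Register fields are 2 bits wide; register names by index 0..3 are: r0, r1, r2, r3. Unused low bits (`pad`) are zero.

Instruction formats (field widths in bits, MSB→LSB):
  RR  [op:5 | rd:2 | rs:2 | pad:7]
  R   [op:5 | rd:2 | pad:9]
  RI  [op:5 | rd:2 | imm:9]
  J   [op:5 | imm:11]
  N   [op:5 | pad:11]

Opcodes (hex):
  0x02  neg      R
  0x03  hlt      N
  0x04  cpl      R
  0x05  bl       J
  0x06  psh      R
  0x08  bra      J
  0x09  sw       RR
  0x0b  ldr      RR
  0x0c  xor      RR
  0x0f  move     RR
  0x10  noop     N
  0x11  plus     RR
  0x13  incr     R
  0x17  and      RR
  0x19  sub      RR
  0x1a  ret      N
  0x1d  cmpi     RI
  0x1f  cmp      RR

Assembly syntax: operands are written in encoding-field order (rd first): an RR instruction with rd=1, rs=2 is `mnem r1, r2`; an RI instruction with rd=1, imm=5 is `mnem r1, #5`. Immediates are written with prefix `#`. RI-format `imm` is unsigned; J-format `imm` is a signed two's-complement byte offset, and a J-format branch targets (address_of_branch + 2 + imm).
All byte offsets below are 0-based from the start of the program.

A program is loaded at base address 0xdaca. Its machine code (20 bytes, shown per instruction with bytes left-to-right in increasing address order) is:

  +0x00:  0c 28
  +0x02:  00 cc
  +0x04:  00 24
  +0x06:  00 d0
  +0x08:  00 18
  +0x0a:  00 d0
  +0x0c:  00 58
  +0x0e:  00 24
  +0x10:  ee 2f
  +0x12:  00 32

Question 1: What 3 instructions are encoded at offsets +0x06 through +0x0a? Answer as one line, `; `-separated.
+0x06: 00 d0 ⇒ word 0xd000 (little)
  top 5b → 0x1a → ret [N]
+0x08: 00 18 ⇒ word 0x1800 (little)
  top 5b → 0x3 → hlt [N]
+0x0a: 00 d0 ⇒ word 0xd000 (little)
  top 5b → 0x1a → ret [N]

ret; hlt; ret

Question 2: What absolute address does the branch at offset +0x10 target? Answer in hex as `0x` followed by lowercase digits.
0xdaca

@+10  little-endian(ee 2f) = 0x2fee
  op=0x2fee>>11=0x5 ⇒ bl (J)
  imm: (w>>0)&0x7ff=0x7ee (s11→-18) → #-18
  target = base 0xdaca + off 0x10 + 2 + imm -18 = 0xdaca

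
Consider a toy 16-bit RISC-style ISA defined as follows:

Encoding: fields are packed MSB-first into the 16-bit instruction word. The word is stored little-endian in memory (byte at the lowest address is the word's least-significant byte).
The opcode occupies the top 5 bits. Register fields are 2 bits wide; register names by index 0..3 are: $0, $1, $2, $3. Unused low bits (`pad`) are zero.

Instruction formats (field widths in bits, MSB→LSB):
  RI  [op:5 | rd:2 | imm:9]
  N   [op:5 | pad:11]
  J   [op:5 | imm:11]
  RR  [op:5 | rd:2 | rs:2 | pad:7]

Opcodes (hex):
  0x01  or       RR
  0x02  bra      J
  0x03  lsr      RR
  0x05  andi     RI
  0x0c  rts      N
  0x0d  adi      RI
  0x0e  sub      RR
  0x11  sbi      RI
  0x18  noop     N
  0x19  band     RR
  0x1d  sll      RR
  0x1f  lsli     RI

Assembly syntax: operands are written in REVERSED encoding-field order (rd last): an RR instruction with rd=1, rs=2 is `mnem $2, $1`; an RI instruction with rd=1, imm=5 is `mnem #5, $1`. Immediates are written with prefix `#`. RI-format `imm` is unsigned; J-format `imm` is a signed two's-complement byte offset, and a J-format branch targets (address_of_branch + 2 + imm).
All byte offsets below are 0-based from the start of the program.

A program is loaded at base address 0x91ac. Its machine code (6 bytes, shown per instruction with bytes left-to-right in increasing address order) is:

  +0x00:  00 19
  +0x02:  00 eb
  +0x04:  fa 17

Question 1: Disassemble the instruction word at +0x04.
bra #-6

off 0x04: read fa 17 as little → 0x17fa
  opcode bits[15:11]=0x2: bra/J
  imm: (w>>0)&0x7ff=0x7fa (s11→-6) → #-6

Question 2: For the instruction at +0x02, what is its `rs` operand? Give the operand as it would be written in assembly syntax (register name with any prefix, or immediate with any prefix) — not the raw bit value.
[02] 00 eb → 0xeb00
  op=0xeb00>>11=0x1d ⇒ sll (RR)
  [10:9] rd=1 = $1
  [8:7] rs=2 = $2

$2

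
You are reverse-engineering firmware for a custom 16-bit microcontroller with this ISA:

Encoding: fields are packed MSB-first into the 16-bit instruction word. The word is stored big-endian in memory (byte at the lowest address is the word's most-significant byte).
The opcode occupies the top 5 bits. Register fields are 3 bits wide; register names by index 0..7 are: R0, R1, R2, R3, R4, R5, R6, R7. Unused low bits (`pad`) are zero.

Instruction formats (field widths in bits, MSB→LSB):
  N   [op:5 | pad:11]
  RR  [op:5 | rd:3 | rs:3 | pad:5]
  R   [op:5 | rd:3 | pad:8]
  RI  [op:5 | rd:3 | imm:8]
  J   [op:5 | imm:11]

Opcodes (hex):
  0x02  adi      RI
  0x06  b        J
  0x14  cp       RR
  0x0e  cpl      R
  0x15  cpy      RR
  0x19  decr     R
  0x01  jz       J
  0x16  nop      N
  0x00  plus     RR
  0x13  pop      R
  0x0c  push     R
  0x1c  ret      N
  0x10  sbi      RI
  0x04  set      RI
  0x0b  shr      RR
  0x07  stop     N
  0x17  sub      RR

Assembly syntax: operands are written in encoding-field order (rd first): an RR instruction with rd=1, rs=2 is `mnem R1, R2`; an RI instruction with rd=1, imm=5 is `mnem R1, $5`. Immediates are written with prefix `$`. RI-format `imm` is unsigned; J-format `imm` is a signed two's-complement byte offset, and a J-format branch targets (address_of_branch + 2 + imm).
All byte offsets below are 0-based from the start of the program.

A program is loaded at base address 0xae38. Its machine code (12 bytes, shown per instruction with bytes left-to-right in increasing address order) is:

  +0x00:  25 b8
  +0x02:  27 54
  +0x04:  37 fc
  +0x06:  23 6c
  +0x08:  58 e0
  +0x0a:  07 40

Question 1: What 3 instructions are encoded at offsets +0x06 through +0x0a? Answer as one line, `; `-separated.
+0x06: 23 6c ⇒ word 0x236c (big)
  op=0x236c>>11=0x4 ⇒ set (RI)
  rd@[10:8]=0x3 ⇒ R3
  imm@[7:0]=0x6c ⇒ $108
+0x08: 58 e0 ⇒ word 0x58e0 (big)
  op=0x58e0>>11=0xb ⇒ shr (RR)
  rd@[10:8]=0x0 ⇒ R0
  rs@[7:5]=0x7 ⇒ R7
+0x0a: 07 40 ⇒ word 0x0740 (big)
  op=0x0740>>11=0x0 ⇒ plus (RR)
  rd@[10:8]=0x7 ⇒ R7
  rs@[7:5]=0x2 ⇒ R2

set R3, $108; shr R0, R7; plus R7, R2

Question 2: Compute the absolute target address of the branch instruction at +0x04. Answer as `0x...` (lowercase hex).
0xae3a

[04] 37 fc → 0x37fc
  top 5b → 0x6 → b [J]
  imm@[10:0]=0x7fc (s11→-4) ⇒ $-4
  target = base 0xae38 + off 0x04 + 2 + imm -4 = 0xae3a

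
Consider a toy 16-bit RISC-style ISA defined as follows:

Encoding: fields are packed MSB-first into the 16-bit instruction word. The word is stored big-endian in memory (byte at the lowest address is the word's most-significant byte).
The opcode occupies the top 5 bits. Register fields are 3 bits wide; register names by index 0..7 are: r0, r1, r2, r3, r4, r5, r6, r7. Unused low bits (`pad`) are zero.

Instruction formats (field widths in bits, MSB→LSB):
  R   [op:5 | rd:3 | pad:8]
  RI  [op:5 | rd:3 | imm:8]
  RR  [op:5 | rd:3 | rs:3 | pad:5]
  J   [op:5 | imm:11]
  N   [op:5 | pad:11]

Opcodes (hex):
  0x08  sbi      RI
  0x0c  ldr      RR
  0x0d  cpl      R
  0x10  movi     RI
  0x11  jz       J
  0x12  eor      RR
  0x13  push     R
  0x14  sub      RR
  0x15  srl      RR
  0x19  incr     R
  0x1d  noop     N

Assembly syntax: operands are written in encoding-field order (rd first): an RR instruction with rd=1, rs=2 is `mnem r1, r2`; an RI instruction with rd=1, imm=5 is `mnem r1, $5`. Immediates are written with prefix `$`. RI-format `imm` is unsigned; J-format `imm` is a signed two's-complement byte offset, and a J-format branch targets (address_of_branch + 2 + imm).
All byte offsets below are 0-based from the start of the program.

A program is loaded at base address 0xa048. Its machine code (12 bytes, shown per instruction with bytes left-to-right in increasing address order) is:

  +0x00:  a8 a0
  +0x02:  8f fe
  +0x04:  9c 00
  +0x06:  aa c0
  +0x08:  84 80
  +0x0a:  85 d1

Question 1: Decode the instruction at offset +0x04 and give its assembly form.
push r4

@+04  big-endian(9c 00) = 0x9c00
  opcode bits[15:11]=0x13: push/R
  rd@[10:8]=0x4 ⇒ r4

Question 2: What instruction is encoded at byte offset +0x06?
srl r2, r6

off 0x06: read aa c0 as big → 0xaac0
  opcode bits[15:11]=0x15: srl/RR
  rd: (w>>8)&0x7=0x2 → r2
  rs: (w>>5)&0x7=0x6 → r6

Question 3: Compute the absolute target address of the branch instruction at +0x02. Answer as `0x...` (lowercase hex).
0xa04a

off 0x02: read 8f fe as big → 0x8ffe
  opcode bits[15:11]=0x11: jz/J
  [10:0] imm=2046 (s11→-2) = $-2
  target = base 0xa048 + off 0x02 + 2 + imm -2 = 0xa04a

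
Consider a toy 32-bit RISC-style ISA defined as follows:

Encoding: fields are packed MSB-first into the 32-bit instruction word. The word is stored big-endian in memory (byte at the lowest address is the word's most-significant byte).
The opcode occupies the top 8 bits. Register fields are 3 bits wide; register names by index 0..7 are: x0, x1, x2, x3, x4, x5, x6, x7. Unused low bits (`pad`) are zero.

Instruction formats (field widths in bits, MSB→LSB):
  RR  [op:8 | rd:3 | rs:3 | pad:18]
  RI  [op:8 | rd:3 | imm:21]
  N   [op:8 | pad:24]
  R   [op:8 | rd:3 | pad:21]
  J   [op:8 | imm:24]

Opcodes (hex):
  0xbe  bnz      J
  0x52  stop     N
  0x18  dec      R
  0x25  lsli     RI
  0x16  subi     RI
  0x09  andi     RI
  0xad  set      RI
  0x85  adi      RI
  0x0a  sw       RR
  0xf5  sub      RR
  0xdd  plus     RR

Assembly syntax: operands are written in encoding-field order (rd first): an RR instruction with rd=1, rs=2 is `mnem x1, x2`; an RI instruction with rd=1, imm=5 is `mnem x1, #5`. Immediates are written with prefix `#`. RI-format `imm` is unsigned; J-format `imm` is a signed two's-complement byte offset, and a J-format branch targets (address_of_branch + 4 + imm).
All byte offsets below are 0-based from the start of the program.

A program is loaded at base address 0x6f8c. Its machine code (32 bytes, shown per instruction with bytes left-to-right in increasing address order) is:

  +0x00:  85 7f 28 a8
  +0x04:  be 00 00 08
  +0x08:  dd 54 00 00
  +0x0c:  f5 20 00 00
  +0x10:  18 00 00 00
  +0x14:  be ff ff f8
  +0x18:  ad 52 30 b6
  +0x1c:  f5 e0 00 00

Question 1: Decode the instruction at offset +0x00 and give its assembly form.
adi x3, #2042024

off 0x00: read 85 7f 28 a8 as big → 0x857f28a8
  opcode bits[31:24]=0x85: adi/RI
  [23:21] rd=3 = x3
  [20:0] imm=2042024 = #2042024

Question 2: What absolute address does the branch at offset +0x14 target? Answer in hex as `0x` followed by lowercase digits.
+0x14: be ff ff f8 ⇒ word 0xbefffff8 (big)
  opcode bits[31:24]=0xbe: bnz/J
  [23:0] imm=16777208 (s24→-8) = #-8
  target = base 0x6f8c + off 0x14 + 4 + imm -8 = 0x6f9c

0x6f9c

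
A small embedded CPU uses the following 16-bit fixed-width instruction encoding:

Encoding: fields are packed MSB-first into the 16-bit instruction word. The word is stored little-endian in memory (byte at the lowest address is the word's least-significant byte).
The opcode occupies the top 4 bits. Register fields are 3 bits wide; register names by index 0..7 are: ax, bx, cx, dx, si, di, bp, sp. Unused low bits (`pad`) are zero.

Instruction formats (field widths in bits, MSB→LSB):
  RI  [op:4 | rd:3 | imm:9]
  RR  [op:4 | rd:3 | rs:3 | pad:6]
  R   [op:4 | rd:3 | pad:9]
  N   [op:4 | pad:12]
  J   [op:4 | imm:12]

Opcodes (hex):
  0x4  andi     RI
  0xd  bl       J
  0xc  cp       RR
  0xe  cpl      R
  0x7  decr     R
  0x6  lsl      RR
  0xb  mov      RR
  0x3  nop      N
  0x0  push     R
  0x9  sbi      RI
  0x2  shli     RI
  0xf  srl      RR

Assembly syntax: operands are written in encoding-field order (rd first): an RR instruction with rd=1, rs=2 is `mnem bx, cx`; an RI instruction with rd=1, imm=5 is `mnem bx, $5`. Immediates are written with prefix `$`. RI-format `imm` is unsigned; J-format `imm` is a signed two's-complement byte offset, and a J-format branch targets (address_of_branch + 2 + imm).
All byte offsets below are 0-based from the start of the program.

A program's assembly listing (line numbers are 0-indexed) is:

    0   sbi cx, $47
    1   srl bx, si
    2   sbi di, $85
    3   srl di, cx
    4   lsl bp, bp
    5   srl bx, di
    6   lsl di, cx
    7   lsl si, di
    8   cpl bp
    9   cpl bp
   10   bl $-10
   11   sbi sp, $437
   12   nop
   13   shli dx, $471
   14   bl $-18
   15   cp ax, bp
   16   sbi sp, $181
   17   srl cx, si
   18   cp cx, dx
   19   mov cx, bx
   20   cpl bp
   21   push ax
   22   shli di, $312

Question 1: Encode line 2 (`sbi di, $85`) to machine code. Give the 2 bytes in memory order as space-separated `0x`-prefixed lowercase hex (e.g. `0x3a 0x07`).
0x55 0x9a

line 2 (sbi): pack op=0x9:4|rd=5:3|imm=85:9 = 0x9a55; little→ 55 9a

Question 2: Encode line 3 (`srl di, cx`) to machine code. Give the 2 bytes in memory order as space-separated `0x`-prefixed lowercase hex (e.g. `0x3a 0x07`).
line 3 (srl): pack op=0xf:4|rd=5:3|rs=2:3|pad=0:6 = 0xfa80; little→ 80 fa

0x80 0xfa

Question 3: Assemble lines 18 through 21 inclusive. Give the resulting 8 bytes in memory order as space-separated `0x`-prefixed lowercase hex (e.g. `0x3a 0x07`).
0xc0 0xc4 0x40 0xb4 0x00 0xec 0x00 0x00

18. cp fields op=0xc:4|rd=2:3|rs=3:3|pad=0:6 → word c4c0h → c0 c4
19. mov fields op=0xb:4|rd=2:3|rs=1:3|pad=0:6 → word b440h → 40 b4
20. cpl fields op=0xe:4|rd=6:3|pad=0:9 → word ec00h → 00 ec
21. push fields op=0x0:4|rd=0:3|pad=0:9 → word 0000h → 00 00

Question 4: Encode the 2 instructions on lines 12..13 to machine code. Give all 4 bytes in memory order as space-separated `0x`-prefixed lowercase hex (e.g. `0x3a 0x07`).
L12: nop op=0x3:4|pad=0:12 ⇒ 0x3000 ⇒ little 00 30
L13: shli op=0x2:4|rd=3:3|imm=471:9 ⇒ 0x27d7 ⇒ little d7 27

0x00 0x30 0xd7 0x27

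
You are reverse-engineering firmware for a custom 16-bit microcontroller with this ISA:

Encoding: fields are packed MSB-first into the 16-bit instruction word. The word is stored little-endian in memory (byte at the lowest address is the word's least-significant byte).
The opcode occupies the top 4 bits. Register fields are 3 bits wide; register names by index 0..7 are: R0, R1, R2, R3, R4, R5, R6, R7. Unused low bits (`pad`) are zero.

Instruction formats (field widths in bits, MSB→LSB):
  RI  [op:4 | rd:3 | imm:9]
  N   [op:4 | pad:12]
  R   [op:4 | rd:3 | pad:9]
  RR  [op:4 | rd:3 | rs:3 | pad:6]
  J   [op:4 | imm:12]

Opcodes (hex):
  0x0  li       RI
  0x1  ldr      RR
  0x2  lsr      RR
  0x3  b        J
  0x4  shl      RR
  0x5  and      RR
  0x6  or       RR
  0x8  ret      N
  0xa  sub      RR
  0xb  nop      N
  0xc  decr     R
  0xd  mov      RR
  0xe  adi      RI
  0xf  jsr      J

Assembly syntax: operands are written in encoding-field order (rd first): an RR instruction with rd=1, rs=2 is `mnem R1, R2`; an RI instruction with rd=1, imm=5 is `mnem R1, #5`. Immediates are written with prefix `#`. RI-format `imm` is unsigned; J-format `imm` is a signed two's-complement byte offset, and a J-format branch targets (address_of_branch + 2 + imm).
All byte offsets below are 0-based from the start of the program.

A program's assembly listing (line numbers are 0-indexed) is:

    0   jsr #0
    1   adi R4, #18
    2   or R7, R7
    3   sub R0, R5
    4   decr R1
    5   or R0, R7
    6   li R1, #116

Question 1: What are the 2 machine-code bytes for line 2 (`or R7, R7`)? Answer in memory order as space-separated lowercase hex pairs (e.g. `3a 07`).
c0 6f

2. or fields op=0x6:4|rd=7:3|rs=7:3|pad=0:6 → word 6fc0h → c0 6f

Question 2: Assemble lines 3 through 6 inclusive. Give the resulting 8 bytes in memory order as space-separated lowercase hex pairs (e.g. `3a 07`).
line 3 (sub): pack op=0xa:4|rd=0:3|rs=5:3|pad=0:6 = 0xa140; little→ 40 a1
line 4 (decr): pack op=0xc:4|rd=1:3|pad=0:9 = 0xc200; little→ 00 c2
line 5 (or): pack op=0x6:4|rd=0:3|rs=7:3|pad=0:6 = 0x61c0; little→ c0 61
line 6 (li): pack op=0x0:4|rd=1:3|imm=116:9 = 0x0274; little→ 74 02

40 a1 00 c2 c0 61 74 02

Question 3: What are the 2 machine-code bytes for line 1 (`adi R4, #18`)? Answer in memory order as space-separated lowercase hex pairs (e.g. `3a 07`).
1. adi fields op=0xe:4|rd=4:3|imm=18:9 → word e812h → 12 e8

12 e8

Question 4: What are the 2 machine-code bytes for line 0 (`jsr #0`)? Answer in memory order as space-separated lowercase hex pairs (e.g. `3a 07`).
0. jsr fields op=0xf:4|imm=0:12 → word f000h → 00 f0

00 f0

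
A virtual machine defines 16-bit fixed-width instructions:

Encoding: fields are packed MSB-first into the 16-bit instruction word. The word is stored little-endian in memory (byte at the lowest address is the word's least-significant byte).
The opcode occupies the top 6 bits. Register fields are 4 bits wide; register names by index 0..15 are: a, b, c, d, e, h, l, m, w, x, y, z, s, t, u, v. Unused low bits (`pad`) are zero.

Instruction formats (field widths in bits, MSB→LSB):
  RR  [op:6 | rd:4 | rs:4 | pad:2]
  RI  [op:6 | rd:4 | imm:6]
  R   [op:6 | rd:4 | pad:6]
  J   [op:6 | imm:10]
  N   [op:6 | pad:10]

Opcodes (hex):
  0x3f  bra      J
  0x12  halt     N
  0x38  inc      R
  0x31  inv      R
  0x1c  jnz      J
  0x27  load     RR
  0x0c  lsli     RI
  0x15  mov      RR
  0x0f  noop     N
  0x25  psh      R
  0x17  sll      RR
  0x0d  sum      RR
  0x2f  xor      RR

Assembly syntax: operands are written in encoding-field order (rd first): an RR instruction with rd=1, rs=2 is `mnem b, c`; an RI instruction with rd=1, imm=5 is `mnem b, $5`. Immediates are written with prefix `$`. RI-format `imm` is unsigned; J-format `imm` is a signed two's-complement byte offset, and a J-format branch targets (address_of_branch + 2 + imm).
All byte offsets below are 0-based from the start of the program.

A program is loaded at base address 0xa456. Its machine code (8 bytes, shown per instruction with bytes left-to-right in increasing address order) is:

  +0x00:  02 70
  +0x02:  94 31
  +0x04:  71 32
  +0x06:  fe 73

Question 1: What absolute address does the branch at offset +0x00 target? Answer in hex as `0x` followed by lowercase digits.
0xa45a

off 0x00: read 02 70 as little → 0x7002
  top 6b → 0x1c → jnz [J]
  imm: (w>>0)&0x3ff=0x2 → $2
  target = base 0xa456 + off 0x00 + 2 + imm 2 = 0xa45a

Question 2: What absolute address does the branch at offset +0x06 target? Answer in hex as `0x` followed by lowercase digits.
0xa45c

@+06  little-endian(fe 73) = 0x73fe
  top 6b → 0x1c → jnz [J]
  imm: (w>>0)&0x3ff=0x3fe (s10→-2) → $-2
  target = base 0xa456 + off 0x06 + 2 + imm -2 = 0xa45c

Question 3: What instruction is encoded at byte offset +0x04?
lsli x, $49

off 0x04: read 71 32 as little → 0x3271
  top 6b → 0xc → lsli [RI]
  rd: (w>>6)&0xf=0x9 → x
  imm: (w>>0)&0x3f=0x31 → $49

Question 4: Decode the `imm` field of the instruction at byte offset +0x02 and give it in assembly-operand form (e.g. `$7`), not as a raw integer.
$20

[02] 94 31 → 0x3194
  opcode bits[15:10]=0xc: lsli/RI
  rd@[9:6]=0x6 ⇒ l
  imm@[5:0]=0x14 ⇒ $20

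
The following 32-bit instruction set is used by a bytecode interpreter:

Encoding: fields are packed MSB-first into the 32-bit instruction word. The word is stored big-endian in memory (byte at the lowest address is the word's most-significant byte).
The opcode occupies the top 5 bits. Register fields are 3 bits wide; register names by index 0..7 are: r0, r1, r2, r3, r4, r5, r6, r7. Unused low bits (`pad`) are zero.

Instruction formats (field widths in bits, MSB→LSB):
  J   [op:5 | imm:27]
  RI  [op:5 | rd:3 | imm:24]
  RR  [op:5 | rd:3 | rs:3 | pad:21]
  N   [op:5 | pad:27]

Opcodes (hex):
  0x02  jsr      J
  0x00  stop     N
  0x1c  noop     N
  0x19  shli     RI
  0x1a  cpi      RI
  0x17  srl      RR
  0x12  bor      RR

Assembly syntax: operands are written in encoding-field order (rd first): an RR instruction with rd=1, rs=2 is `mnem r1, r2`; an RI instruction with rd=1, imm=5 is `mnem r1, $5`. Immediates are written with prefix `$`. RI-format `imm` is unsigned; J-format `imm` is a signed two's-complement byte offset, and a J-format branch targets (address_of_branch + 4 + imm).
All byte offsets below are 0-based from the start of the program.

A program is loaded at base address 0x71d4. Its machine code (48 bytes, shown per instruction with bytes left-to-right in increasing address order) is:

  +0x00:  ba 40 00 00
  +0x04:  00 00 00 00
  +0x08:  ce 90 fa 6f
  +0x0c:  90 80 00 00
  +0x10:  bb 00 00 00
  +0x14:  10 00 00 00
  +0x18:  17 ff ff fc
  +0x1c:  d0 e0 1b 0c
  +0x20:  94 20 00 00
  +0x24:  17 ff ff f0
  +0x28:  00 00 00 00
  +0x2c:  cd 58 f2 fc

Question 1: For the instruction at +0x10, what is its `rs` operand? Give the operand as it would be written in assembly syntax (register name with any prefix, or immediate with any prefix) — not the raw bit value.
off 0x10: read bb 00 00 00 as big → 0xbb000000
  top 5b → 0x17 → srl [RR]
  [26:24] rd=3 = r3
  [23:21] rs=0 = r0

r0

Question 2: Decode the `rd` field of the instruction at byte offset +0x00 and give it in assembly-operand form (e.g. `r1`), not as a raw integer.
r2

+0x00: ba 40 00 00 ⇒ word 0xba400000 (big)
  top 5b → 0x17 → srl [RR]
  rd: (w>>24)&0x7=0x2 → r2
  rs: (w>>21)&0x7=0x2 → r2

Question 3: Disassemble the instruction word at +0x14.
jsr $0

[14] 10 00 00 00 → 0x10000000
  opcode bits[31:27]=0x2: jsr/J
  imm: (w>>0)&0x7ffffff=0x0 → $0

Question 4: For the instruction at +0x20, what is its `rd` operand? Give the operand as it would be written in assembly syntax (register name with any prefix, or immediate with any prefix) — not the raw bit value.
r4

off 0x20: read 94 20 00 00 as big → 0x94200000
  top 5b → 0x12 → bor [RR]
  rd@[26:24]=0x4 ⇒ r4
  rs@[23:21]=0x1 ⇒ r1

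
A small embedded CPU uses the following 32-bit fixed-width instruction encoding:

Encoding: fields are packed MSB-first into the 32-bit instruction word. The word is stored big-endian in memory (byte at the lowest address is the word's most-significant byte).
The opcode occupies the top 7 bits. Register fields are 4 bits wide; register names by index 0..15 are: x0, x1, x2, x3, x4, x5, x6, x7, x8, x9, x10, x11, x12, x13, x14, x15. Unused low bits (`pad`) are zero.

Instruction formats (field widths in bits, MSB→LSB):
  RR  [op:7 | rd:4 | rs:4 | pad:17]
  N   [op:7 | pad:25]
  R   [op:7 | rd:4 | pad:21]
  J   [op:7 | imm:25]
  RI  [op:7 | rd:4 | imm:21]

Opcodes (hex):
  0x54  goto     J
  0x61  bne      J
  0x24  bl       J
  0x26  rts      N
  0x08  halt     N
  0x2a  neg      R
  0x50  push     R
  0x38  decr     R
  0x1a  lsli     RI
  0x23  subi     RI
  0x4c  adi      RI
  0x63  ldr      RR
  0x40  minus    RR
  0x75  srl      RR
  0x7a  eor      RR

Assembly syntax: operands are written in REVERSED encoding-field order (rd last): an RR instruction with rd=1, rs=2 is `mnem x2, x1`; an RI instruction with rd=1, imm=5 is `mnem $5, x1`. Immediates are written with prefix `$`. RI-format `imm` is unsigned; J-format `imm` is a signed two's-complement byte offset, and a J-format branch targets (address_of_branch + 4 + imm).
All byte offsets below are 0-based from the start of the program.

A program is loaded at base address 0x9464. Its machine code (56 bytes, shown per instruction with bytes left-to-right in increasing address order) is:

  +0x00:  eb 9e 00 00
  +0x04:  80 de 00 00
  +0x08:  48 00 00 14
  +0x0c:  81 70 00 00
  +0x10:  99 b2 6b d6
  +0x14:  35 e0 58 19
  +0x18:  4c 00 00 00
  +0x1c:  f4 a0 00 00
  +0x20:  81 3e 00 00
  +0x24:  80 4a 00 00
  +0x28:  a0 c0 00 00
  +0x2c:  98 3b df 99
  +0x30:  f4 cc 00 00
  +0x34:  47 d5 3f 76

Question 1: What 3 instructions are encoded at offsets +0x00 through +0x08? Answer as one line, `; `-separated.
srl x15, x12; minus x15, x6; bl $20

@+00  big-endian(eb 9e 00 00) = 0xeb9e0000
  top 7b → 0x75 → srl [RR]
  [24:21] rd=12 = x12
  [20:17] rs=15 = x15
@+04  big-endian(80 de 00 00) = 0x80de0000
  top 7b → 0x40 → minus [RR]
  [24:21] rd=6 = x6
  [20:17] rs=15 = x15
@+08  big-endian(48 00 00 14) = 0x48000014
  top 7b → 0x24 → bl [J]
  [24:0] imm=20 = $20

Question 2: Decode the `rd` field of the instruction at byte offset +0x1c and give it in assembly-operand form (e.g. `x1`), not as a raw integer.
+0x1c: f4 a0 00 00 ⇒ word 0xf4a00000 (big)
  opcode bits[31:25]=0x7a: eor/RR
  rd@[24:21]=0x5 ⇒ x5
  rs@[20:17]=0x0 ⇒ x0

x5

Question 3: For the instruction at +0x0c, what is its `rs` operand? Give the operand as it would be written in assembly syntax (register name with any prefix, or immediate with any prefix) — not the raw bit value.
x8

@+0c  big-endian(81 70 00 00) = 0x81700000
  top 7b → 0x40 → minus [RR]
  rd: (w>>21)&0xf=0xb → x11
  rs: (w>>17)&0xf=0x8 → x8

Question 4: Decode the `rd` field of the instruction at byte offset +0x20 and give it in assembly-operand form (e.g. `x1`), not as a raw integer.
+0x20: 81 3e 00 00 ⇒ word 0x813e0000 (big)
  opcode bits[31:25]=0x40: minus/RR
  rd: (w>>21)&0xf=0x9 → x9
  rs: (w>>17)&0xf=0xf → x15

x9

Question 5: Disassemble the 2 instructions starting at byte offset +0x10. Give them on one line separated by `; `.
adi $1207254, x13; lsli $22553, x15

off 0x10: read 99 b2 6b d6 as big → 0x99b26bd6
  op=0x99b26bd6>>25=0x4c ⇒ adi (RI)
  [24:21] rd=13 = x13
  [20:0] imm=1207254 = $1207254
off 0x14: read 35 e0 58 19 as big → 0x35e05819
  op=0x35e05819>>25=0x1a ⇒ lsli (RI)
  [24:21] rd=15 = x15
  [20:0] imm=22553 = $22553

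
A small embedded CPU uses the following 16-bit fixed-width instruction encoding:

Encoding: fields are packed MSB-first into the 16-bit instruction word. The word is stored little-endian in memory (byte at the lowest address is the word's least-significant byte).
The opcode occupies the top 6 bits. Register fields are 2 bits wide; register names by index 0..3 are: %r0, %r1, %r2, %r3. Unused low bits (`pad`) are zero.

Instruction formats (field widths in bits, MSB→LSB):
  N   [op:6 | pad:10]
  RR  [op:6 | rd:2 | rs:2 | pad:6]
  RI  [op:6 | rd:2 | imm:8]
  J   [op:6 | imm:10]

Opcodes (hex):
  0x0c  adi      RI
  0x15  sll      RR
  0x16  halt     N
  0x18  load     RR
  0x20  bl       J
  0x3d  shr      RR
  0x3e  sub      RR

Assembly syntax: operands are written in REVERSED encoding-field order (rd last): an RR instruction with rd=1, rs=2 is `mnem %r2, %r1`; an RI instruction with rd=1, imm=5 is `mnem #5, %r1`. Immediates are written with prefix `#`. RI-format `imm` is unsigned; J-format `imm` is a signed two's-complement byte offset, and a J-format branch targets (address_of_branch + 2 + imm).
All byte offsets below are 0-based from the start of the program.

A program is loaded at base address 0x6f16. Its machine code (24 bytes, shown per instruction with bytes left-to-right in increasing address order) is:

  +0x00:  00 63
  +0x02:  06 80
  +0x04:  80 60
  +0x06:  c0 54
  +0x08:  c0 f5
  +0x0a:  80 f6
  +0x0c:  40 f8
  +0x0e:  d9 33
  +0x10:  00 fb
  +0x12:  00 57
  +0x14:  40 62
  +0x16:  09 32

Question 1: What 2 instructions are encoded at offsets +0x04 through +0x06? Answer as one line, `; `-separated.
load %r2, %r0; sll %r3, %r0

off 0x04: read 80 60 as little → 0x6080
  opcode bits[15:10]=0x18: load/RR
  rd@[9:8]=0x0 ⇒ %r0
  rs@[7:6]=0x2 ⇒ %r2
off 0x06: read c0 54 as little → 0x54c0
  opcode bits[15:10]=0x15: sll/RR
  rd@[9:8]=0x0 ⇒ %r0
  rs@[7:6]=0x3 ⇒ %r3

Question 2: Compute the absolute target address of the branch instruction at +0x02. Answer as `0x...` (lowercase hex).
@+02  little-endian(06 80) = 0x8006
  opcode bits[15:10]=0x20: bl/J
  imm@[9:0]=0x6 ⇒ #6
  target = base 0x6f16 + off 0x02 + 2 + imm 6 = 0x6f20

0x6f20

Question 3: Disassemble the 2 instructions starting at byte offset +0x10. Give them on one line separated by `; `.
sub %r0, %r3; sll %r0, %r3

off 0x10: read 00 fb as little → 0xfb00
  opcode bits[15:10]=0x3e: sub/RR
  rd@[9:8]=0x3 ⇒ %r3
  rs@[7:6]=0x0 ⇒ %r0
off 0x12: read 00 57 as little → 0x5700
  opcode bits[15:10]=0x15: sll/RR
  rd@[9:8]=0x3 ⇒ %r3
  rs@[7:6]=0x0 ⇒ %r0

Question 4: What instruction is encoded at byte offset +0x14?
load %r1, %r2

[14] 40 62 → 0x6240
  op=0x6240>>10=0x18 ⇒ load (RR)
  [9:8] rd=2 = %r2
  [7:6] rs=1 = %r1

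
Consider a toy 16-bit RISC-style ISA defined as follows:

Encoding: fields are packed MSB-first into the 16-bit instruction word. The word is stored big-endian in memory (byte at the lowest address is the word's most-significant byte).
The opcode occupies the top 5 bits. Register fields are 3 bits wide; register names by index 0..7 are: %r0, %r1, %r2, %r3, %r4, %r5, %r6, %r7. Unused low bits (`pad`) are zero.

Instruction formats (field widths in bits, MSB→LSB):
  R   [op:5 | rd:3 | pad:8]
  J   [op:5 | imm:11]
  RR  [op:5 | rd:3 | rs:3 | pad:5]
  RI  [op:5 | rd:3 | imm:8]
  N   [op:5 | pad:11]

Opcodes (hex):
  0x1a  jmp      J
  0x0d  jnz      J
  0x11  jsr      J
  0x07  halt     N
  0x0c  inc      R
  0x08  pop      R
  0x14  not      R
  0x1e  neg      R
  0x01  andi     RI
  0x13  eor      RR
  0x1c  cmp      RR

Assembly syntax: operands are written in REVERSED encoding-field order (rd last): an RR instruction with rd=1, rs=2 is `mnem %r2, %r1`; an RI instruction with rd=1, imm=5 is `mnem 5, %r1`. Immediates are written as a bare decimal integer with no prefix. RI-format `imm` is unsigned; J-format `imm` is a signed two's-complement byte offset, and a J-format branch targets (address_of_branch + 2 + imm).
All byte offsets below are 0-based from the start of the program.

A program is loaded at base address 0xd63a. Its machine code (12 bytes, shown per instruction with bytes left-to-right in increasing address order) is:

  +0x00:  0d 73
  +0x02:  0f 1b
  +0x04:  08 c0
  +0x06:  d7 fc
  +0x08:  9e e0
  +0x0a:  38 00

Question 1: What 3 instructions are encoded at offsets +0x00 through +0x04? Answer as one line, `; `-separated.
andi 115, %r5; andi 27, %r7; andi 192, %r0

+0x00: 0d 73 ⇒ word 0x0d73 (big)
  op=0x0d73>>11=0x1 ⇒ andi (RI)
  rd@[10:8]=0x5 ⇒ %r5
  imm@[7:0]=0x73 ⇒ 115
+0x02: 0f 1b ⇒ word 0x0f1b (big)
  op=0x0f1b>>11=0x1 ⇒ andi (RI)
  rd@[10:8]=0x7 ⇒ %r7
  imm@[7:0]=0x1b ⇒ 27
+0x04: 08 c0 ⇒ word 0x08c0 (big)
  op=0x08c0>>11=0x1 ⇒ andi (RI)
  rd@[10:8]=0x0 ⇒ %r0
  imm@[7:0]=0xc0 ⇒ 192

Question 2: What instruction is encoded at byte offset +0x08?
eor %r7, %r6

+0x08: 9e e0 ⇒ word 0x9ee0 (big)
  top 5b → 0x13 → eor [RR]
  rd@[10:8]=0x6 ⇒ %r6
  rs@[7:5]=0x7 ⇒ %r7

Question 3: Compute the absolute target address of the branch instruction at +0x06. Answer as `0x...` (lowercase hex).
+0x06: d7 fc ⇒ word 0xd7fc (big)
  top 5b → 0x1a → jmp [J]
  imm@[10:0]=0x7fc (s11→-4) ⇒ -4
  target = base 0xd63a + off 0x06 + 2 + imm -4 = 0xd63e

0xd63e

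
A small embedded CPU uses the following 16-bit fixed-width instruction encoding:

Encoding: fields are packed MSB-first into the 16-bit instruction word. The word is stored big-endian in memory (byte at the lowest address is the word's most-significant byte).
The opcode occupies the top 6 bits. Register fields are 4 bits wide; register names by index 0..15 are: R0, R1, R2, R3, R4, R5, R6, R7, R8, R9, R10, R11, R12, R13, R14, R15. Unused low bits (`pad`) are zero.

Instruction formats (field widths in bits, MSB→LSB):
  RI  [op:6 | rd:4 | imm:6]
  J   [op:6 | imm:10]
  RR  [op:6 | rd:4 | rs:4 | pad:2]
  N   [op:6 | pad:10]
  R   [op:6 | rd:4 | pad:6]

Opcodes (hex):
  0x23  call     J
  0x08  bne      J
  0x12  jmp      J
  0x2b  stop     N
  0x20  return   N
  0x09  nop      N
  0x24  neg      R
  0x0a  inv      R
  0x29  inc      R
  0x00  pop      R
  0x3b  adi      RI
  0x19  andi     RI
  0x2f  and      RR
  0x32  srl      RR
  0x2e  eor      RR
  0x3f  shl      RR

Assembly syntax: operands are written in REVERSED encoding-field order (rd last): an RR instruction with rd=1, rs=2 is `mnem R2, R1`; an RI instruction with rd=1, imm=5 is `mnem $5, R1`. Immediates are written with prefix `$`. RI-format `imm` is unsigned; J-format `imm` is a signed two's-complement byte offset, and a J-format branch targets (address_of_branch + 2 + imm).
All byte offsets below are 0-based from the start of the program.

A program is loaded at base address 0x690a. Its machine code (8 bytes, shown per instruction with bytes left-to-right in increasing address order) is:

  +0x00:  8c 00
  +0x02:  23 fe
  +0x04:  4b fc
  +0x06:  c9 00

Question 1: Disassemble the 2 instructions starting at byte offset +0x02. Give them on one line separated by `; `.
bne $-2; jmp $-4

@+02  big-endian(23 fe) = 0x23fe
  top 6b → 0x8 → bne [J]
  imm: (w>>0)&0x3ff=0x3fe (s10→-2) → $-2
@+04  big-endian(4b fc) = 0x4bfc
  top 6b → 0x12 → jmp [J]
  imm: (w>>0)&0x3ff=0x3fc (s10→-4) → $-4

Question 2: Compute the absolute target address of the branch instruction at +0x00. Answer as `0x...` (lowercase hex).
0x690c

@+00  big-endian(8c 00) = 0x8c00
  op=0x8c00>>10=0x23 ⇒ call (J)
  [9:0] imm=0 = $0
  target = base 0x690a + off 0x00 + 2 + imm 0 = 0x690c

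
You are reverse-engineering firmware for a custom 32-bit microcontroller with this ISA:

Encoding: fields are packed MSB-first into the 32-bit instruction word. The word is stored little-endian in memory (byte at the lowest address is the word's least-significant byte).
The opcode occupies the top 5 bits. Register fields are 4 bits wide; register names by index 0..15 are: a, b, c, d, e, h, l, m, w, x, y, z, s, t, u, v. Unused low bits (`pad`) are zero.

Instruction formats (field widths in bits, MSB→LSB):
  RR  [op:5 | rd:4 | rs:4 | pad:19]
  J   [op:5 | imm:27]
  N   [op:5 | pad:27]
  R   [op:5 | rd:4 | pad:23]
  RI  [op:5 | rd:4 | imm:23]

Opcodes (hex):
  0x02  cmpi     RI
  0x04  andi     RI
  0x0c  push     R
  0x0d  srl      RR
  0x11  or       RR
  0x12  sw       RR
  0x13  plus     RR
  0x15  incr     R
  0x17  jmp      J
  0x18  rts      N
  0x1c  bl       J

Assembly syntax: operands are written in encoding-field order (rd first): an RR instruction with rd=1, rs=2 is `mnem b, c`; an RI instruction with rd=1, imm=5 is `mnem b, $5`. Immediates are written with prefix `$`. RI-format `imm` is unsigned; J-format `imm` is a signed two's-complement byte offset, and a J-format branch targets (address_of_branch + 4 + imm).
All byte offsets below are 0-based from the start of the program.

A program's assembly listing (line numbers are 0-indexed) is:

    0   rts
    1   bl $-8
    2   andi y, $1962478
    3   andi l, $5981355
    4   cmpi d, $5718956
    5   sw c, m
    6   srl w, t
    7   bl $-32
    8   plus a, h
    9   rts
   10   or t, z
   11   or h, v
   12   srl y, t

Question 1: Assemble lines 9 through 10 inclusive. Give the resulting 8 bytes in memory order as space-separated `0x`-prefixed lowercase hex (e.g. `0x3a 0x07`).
9. rts fields op=0x18:5|pad=0:27 → word c0000000h → 00 00 00 c0
10. or fields op=0x11:5|rd=13:4|rs=11:4|pad=0:19 → word 8ed80000h → 00 00 d8 8e

0x00 0x00 0x00 0xc0 0x00 0x00 0xd8 0x8e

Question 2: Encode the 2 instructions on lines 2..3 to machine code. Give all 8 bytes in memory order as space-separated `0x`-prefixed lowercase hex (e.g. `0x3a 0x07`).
2. andi fields op=0x4:5|rd=10:4|imm=1962478:23 → word 251df1eeh → ee f1 1d 25
3. andi fields op=0x4:5|rd=6:4|imm=5981355:23 → word 235b44abh → ab 44 5b 23

0xee 0xf1 0x1d 0x25 0xab 0x44 0x5b 0x23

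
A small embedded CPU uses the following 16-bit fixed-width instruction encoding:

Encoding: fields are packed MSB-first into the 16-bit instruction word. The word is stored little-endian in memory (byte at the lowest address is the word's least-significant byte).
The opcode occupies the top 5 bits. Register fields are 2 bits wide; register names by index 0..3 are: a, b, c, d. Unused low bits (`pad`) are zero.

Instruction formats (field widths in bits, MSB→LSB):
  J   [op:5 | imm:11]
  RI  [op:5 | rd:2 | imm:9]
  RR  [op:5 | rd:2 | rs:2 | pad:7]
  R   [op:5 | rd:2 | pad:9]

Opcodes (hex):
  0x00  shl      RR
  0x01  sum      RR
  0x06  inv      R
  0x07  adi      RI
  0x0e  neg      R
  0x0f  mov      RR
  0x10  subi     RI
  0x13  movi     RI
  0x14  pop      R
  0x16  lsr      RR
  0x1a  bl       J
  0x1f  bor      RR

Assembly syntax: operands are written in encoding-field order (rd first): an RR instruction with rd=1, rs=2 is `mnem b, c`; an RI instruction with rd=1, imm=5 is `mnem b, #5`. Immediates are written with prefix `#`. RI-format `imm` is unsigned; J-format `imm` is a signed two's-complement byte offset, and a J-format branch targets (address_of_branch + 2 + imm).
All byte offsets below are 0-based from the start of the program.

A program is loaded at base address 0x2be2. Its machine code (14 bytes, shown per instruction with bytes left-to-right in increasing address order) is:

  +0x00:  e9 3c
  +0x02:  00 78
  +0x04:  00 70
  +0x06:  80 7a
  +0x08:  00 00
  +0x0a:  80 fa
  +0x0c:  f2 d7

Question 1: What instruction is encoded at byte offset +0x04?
neg a

@+04  little-endian(00 70) = 0x7000
  opcode bits[15:11]=0xe: neg/R
  rd@[10:9]=0x0 ⇒ a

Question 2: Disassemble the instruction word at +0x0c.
+0x0c: f2 d7 ⇒ word 0xd7f2 (little)
  op=0xd7f2>>11=0x1a ⇒ bl (J)
  [10:0] imm=2034 (s11→-14) = #-14

bl #-14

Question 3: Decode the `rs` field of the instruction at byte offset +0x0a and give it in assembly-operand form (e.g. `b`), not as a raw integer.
off 0x0a: read 80 fa as little → 0xfa80
  op=0xfa80>>11=0x1f ⇒ bor (RR)
  rd@[10:9]=0x1 ⇒ b
  rs@[8:7]=0x1 ⇒ b

b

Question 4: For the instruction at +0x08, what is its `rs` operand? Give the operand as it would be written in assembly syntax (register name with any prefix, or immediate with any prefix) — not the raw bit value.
+0x08: 00 00 ⇒ word 0x0000 (little)
  opcode bits[15:11]=0x0: shl/RR
  rd: (w>>9)&0x3=0x0 → a
  rs: (w>>7)&0x3=0x0 → a

a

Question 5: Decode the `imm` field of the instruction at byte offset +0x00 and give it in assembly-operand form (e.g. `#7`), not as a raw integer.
+0x00: e9 3c ⇒ word 0x3ce9 (little)
  top 5b → 0x7 → adi [RI]
  [10:9] rd=2 = c
  [8:0] imm=233 = #233

#233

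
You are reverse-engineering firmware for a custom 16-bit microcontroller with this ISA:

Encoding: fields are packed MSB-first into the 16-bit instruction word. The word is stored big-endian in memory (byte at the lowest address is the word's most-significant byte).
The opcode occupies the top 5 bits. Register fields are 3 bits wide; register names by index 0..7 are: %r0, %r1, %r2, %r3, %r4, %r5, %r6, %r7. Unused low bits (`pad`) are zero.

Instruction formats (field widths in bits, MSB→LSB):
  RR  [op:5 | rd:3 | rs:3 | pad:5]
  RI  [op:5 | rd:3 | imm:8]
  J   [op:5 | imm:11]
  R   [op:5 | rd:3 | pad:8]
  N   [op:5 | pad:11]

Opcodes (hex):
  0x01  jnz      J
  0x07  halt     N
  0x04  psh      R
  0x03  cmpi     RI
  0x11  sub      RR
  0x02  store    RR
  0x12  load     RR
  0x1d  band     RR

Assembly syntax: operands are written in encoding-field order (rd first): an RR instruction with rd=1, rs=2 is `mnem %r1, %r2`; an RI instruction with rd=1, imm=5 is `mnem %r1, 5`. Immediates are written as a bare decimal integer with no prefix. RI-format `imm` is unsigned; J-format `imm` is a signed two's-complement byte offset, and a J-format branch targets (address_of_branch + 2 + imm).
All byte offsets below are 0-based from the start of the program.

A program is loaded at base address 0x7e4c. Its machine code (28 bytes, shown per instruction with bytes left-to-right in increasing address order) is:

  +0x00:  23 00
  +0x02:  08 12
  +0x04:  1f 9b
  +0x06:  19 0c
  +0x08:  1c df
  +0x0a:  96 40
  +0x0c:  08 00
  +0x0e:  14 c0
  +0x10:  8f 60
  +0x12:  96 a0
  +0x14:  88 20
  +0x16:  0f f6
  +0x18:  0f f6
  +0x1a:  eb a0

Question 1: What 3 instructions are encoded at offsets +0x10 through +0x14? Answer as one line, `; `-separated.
sub %r7, %r3; load %r6, %r5; sub %r0, %r1

off 0x10: read 8f 60 as big → 0x8f60
  top 5b → 0x11 → sub [RR]
  [10:8] rd=7 = %r7
  [7:5] rs=3 = %r3
off 0x12: read 96 a0 as big → 0x96a0
  top 5b → 0x12 → load [RR]
  [10:8] rd=6 = %r6
  [7:5] rs=5 = %r5
off 0x14: read 88 20 as big → 0x8820
  top 5b → 0x11 → sub [RR]
  [10:8] rd=0 = %r0
  [7:5] rs=1 = %r1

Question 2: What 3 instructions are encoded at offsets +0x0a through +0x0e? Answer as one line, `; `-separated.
@+0a  big-endian(96 40) = 0x9640
  opcode bits[15:11]=0x12: load/RR
  [10:8] rd=6 = %r6
  [7:5] rs=2 = %r2
@+0c  big-endian(08 00) = 0x0800
  opcode bits[15:11]=0x1: jnz/J
  [10:0] imm=0 = 0
@+0e  big-endian(14 c0) = 0x14c0
  opcode bits[15:11]=0x2: store/RR
  [10:8] rd=4 = %r4
  [7:5] rs=6 = %r6

load %r6, %r2; jnz 0; store %r4, %r6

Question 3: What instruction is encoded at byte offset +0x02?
jnz 18

+0x02: 08 12 ⇒ word 0x0812 (big)
  op=0x0812>>11=0x1 ⇒ jnz (J)
  [10:0] imm=18 = 18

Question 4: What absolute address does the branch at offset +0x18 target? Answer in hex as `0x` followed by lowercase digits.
0x7e5c

+0x18: 0f f6 ⇒ word 0x0ff6 (big)
  top 5b → 0x1 → jnz [J]
  [10:0] imm=2038 (s11→-10) = -10
  target = base 0x7e4c + off 0x18 + 2 + imm -10 = 0x7e5c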